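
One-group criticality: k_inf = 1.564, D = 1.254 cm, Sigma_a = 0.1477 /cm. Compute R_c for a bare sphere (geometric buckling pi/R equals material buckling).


L^2 = D / Sigma_a = 1.254 / 0.1477 = 8.490183 cm^2
B_m^2 = (k_inf - 1) / L^2 = (1.564 - 1) / 8.490183 = 0.06642966 /cm^2
For a bare sphere: B_g = pi/R, so R_c = pi / sqrt(B_m^2)
R_c = pi / sqrt(0.06642966) = 12.189 cm

12.189


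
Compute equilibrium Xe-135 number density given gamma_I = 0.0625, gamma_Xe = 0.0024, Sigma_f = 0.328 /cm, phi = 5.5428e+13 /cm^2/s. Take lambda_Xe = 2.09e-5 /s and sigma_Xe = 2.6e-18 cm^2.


Xe_eq = (gamma_I + gamma_Xe) * Sigma_f * phi / (lambda_Xe + sigma_Xe * phi)
Numerator = (0.0625 + 0.0024) * 0.328 * 5.5428e+13 = 1.179907e+12
Denominator = 2.09e-5 + 2.6e-18 * 5.5428e+13 = 1.650128e-04
Xe_eq = 1.179907e+12 / 1.650128e-04 = 7.1504e+15 /cm^3

7.1504e+15


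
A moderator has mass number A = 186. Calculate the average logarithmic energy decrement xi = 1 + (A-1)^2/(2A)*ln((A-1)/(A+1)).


xi = 1 + (A-1)^2/(2A) * ln((A-1)/(A+1))
xi = 1 + (186-1)^2/(2*186) * ln((186-1)/(186 +1))
xi = 0.010714

0.010714


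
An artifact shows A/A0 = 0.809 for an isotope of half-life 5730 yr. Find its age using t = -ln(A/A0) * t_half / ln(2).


lambda = ln(2) / t_half = ln(2) / 5730 = 1.209681e-04 /yr
t = -ln(A/A0) / lambda
t = -ln(0.809) / 1.209681e-04
t = 1752.2 yr

1752.2


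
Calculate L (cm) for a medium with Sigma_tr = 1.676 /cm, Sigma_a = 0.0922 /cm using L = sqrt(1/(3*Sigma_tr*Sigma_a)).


D = 1 / (3 * Sigma_tr) = 1 / (3 * 1.676) = 0.1988862 cm
L = sqrt(D / Sigma_a)
L = sqrt(0.1988862 / 0.0922)
L = 1.4687 cm

1.4687


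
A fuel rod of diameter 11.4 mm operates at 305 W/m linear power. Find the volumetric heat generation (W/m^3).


r = D / 2 / 1000 = 11.4 / 2 / 1000 = 0.0057 m
q''' = q' / (pi * r^2)
q''' = 305 / (pi * 0.0057^2)
q''' = 2.9881e+06 W/m^3

2.9881e+06


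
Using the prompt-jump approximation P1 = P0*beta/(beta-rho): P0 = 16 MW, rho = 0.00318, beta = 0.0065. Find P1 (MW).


P1/P0 = beta / (beta - rho)
P1/P0 = 0.0065 / (0.0065 - 0.00318) = 1.957831
P1 = 16 * 1.957831 = 31.325 MW

31.325


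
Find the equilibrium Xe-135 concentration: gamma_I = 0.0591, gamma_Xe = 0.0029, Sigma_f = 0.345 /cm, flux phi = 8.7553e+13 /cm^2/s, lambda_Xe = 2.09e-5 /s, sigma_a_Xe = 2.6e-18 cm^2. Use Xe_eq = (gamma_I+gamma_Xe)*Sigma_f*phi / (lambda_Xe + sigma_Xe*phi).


Xe_eq = (gamma_I + gamma_Xe) * Sigma_f * phi / (lambda_Xe + sigma_Xe * phi)
Numerator = (0.0591 + 0.0029) * 0.345 * 8.7553e+13 = 1.872759e+12
Denominator = 2.09e-5 + 2.6e-18 * 8.7553e+13 = 2.485378e-04
Xe_eq = 1.872759e+12 / 2.485378e-04 = 7.5351e+15 /cm^3

7.5351e+15


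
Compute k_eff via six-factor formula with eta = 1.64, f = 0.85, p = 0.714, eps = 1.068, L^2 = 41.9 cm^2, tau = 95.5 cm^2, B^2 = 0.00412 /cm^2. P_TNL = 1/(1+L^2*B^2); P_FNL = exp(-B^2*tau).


k_inf = eta*f*p*eps = 1.64*0.85*0.714*1.068 = 1.062997
P_TNL = 1/(1 + L^2*B^2) = 1/(1 + 41.9*0.00412) = 0.8527854
P_FNL = exp(-B^2*tau) = exp(-0.00412*95.5) = 0.6747183
k_eff = k_inf * P_TNL * P_FNL = 1.062997 * 0.8527854 * 0.6747183
k_eff = 0.61164

0.61164


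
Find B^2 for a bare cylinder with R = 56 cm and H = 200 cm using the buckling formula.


B^2 = (2.405/R)^2 + (pi/H)^2
B^2 = (2.405/56)^2 + (pi/200)^2
B^2 = 0.0020911 /cm^2

0.0020911


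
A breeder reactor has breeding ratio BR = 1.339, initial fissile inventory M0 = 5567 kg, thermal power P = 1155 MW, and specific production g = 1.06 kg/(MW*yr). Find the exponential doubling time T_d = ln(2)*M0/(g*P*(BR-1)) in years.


Breeding gain G = BR - 1 = 1.339 - 1 = 0.339
Fissile production rate = g * P * G = 1.06 * 1155 * 0.339 = 415.0377 kg/yr
T_d = ln(2) * M0 / (g * P * G)
T_d = ln(2) * 5567 / 415.0377 = 9.2973 yr

9.2973


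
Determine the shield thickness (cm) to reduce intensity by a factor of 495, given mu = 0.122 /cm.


x = ln(factor) / mu
x = ln(495) / 0.122
x = 50.857 cm

50.857


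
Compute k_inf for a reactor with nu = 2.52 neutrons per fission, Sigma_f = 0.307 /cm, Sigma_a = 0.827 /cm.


k_inf = nu * Sigma_f / Sigma_a
k_inf = 2.52 * 0.307 / 0.827
k_inf = 0.93548

0.93548


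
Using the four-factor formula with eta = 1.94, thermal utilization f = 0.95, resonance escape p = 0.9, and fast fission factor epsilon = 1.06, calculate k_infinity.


k_inf = eta * f * p * epsilon
k_inf = 1.94 * 0.95 * 0.9 * 1.06
k_inf = 1.7582

1.7582


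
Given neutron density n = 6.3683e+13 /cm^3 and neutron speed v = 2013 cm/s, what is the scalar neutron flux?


phi = n * v
phi = 6.3683e+13 * 2013
phi = 1.2819e+17 /cm^2/s

1.2819e+17


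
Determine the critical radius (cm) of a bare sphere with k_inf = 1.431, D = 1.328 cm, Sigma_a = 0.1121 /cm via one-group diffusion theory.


L^2 = D / Sigma_a = 1.328 / 0.1121 = 11.84657 cm^2
B_m^2 = (k_inf - 1) / L^2 = (1.431 - 1) / 11.84657 = 0.03638184 /cm^2
For a bare sphere: B_g = pi/R, so R_c = pi / sqrt(B_m^2)
R_c = pi / sqrt(0.03638184) = 16.471 cm

16.471


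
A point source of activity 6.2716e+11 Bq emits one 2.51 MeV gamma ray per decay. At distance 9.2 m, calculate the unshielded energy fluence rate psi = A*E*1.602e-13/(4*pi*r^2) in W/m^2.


psi = A * E * 1.602e-13 / (4*pi*r^2)
psi = 6.2716e+11 * 2.51 * 1.602e-13 / (4*pi*9.2^2)
psi = 2.3710e-04 W/m^2

2.3710e-04


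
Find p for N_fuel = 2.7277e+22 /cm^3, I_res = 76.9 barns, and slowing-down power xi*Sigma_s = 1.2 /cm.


p = exp(-N * I * 1e-24 / (xi*Sigma_s))
p = exp(-2.7277e+22 * 76.9 * 1e-24 / 1.2)
p = 0.17412

0.17412


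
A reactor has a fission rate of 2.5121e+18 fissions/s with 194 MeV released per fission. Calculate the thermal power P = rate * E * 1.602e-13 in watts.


P = fission_rate * E_MeV * 1.602e-13
P = 2.5121e+18 * 194 * 1.602e-13
P = 7.8073e+07 W

7.8073e+07


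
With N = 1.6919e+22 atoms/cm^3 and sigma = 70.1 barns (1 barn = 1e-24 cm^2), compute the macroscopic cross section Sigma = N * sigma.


Sigma = N * sigma_barns * 1e-24
Sigma = 1.6919e+22 * 70.1 * 1e-24
Sigma = 1.1860 /cm

1.1860


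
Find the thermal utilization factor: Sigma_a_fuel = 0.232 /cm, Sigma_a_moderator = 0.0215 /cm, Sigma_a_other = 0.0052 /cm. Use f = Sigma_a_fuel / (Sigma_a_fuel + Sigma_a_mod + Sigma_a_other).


f = Sigma_a_fuel / (Sigma_a_fuel + Sigma_a_mod + Sigma_a_other)
f = 0.232 / (0.232 + 0.0215 + 0.0052)
f = 0.89679

0.89679


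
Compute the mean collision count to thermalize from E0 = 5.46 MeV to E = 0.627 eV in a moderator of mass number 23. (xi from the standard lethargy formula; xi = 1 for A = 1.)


xi = 1 + (A-1)^2/(2A)*ln((A-1)/(A+1)) = 0.08448899 (for A = 23)
n = ln(E0/E) / xi
n = ln(5.46e6 / 0.627) / 0.08448899
n = ln(8.708134e+06) / 0.08448899 = 189.13

189.13


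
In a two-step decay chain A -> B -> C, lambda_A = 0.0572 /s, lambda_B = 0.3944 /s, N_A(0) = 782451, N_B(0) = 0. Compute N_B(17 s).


N_B(t) = lambda_A * N_A0 / (lambda_B - lambda_A) * [exp(-lambda_A*t) - exp(-lambda_B*t)]
exp(-0.0572*17) = 0.3781743; exp(-0.3944*17) = 0.001225018
N_B = 0.0572 * 782451 / (0.3944 - 0.0572) * (0.3781743 - 0.001225018)
N_B = 50032

50032


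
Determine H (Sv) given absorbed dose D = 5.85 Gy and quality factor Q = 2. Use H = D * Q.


H = D * Q
H = 5.85 * 2
H = 11.700 Sv

11.700


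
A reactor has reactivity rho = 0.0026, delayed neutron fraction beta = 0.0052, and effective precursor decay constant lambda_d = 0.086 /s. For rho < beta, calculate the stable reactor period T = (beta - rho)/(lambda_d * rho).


T = (beta - rho) / (lambda_d * rho)
T = (0.0052 - 0.0026) / (0.086 * 0.0026)
T = 11.628 s

11.628


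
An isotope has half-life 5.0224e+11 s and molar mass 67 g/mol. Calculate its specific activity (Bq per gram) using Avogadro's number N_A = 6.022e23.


lambda = ln(2) / t_half = ln(2) / 5.0224e+11 = 1.380111e-12 /s
SA = lambda * N_A / M
SA = 1.380111e-12 * 6.022e23 / 67
SA = 1.2405e+10 Bq/g

1.2405e+10


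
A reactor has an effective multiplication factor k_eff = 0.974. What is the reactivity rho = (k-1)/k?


rho = (k_eff - 1) / k_eff
rho = (0.974 - 1) / 0.974
rho = -0.026694

-0.026694


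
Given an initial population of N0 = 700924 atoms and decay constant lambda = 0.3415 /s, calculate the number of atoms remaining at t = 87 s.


N = N0 * exp(-lambda * t)
N = 700924 * exp(-0.3415 * 87)
N = 8.7612e-08

8.7612e-08


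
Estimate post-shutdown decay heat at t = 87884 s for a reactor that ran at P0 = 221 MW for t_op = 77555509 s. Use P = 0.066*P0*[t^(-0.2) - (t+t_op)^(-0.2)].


P/P0 = 0.066 * [t^(-0.2) - (t + t_op)^(-0.2)]
P/P0 = 0.066 * [87884^(-0.2) - (87884 + 77555509)^(-0.2)]
P/P0 = 0.066 * [0.1026167 - 0.02642282] = 0.005028796
P = 221 * 0.005028796 = 1.1114 MW

1.1114


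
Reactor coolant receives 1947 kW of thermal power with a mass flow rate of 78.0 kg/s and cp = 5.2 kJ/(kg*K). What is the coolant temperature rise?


dT = Q / (m_dot * cp)
dT = 1947 / (78.0 * 5.2)
dT = 4.8003 C

4.8003


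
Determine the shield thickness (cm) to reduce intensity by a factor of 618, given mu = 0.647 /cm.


x = ln(factor) / mu
x = ln(618) / 0.647
x = 9.9327 cm

9.9327


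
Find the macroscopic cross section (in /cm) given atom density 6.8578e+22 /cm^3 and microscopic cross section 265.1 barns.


Sigma = N * sigma_barns * 1e-24
Sigma = 6.8578e+22 * 265.1 * 1e-24
Sigma = 18.180 /cm

18.180


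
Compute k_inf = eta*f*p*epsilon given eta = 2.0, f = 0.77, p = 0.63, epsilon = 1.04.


k_inf = eta * f * p * epsilon
k_inf = 2.0 * 0.77 * 0.63 * 1.04
k_inf = 1.0090

1.0090


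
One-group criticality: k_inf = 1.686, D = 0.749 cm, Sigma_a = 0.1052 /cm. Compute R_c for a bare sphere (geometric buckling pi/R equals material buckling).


L^2 = D / Sigma_a = 0.749 / 0.1052 = 7.119772 cm^2
B_m^2 = (k_inf - 1) / L^2 = (1.686 - 1) / 7.119772 = 0.09635140 /cm^2
For a bare sphere: B_g = pi/R, so R_c = pi / sqrt(B_m^2)
R_c = pi / sqrt(0.09635140) = 10.121 cm

10.121


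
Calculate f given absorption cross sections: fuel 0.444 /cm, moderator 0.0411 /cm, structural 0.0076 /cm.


f = Sigma_a_fuel / (Sigma_a_fuel + Sigma_a_mod + Sigma_a_other)
f = 0.444 / (0.444 + 0.0411 + 0.0076)
f = 0.90116

0.90116


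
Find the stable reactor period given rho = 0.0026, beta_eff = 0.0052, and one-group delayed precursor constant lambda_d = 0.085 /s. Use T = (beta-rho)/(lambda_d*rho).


T = (beta - rho) / (lambda_d * rho)
T = (0.0052 - 0.0026) / (0.085 * 0.0026)
T = 11.765 s

11.765


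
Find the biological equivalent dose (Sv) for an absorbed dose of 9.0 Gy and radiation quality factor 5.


H = D * Q
H = 9.0 * 5
H = 45.000 Sv

45.000


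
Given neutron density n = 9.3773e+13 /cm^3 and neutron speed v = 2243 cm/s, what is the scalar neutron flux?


phi = n * v
phi = 9.3773e+13 * 2243
phi = 2.1033e+17 /cm^2/s

2.1033e+17


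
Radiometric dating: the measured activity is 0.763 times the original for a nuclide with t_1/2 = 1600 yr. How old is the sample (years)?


lambda = ln(2) / t_half = ln(2) / 1600 = 4.332170e-04 /yr
t = -ln(A/A0) / lambda
t = -ln(0.763) / 4.332170e-04
t = 624.39 yr

624.39


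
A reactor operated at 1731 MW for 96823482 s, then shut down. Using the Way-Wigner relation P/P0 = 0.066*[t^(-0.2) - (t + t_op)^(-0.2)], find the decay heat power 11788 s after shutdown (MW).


P/P0 = 0.066 * [t^(-0.2) - (t + t_op)^(-0.2)]
P/P0 = 0.066 * [11788^(-0.2) - (11788 + 96823482)^(-0.2)]
P/P0 = 0.066 * [0.1533600 - 0.02528094] = 0.008453218
P = 1731 * 0.008453218 = 14.633 MW

14.633


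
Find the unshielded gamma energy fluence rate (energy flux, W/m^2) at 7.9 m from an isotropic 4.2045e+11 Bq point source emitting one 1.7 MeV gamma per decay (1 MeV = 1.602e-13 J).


psi = A * E * 1.602e-13 / (4*pi*r^2)
psi = 4.2045e+11 * 1.7 * 1.602e-13 / (4*pi*7.9^2)
psi = 1.4600e-04 W/m^2

1.4600e-04


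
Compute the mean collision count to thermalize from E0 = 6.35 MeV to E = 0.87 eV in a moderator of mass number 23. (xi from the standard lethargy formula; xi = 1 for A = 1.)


xi = 1 + (A-1)^2/(2A)*ln((A-1)/(A+1)) = 0.08448899 (for A = 23)
n = ln(E0/E) / xi
n = ln(6.35e6 / 0.87) / 0.08448899
n = ln(7.298851e+06) / 0.08448899 = 187.04

187.04


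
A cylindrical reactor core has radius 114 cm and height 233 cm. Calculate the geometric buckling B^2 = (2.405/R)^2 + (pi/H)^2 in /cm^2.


B^2 = (2.405/R)^2 + (pi/H)^2
B^2 = (2.405/114)^2 + (pi/233)^2
B^2 = 6.2686e-04 /cm^2

6.2686e-04


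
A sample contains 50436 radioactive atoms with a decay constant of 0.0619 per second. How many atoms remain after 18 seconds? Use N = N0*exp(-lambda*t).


N = N0 * exp(-lambda * t)
N = 50436 * exp(-0.0619 * 18)
N = 16552

16552


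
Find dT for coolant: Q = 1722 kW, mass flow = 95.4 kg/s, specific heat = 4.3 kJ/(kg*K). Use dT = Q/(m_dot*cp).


dT = Q / (m_dot * cp)
dT = 1722 / (95.4 * 4.3)
dT = 4.1977 C

4.1977


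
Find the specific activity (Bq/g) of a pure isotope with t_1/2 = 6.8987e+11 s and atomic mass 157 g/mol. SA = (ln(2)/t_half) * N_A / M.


lambda = ln(2) / t_half = ln(2) / 6.8987e+11 = 1.004750e-12 /s
SA = lambda * N_A / M
SA = 1.004750e-12 * 6.022e23 / 157
SA = 3.8539e+09 Bq/g

3.8539e+09


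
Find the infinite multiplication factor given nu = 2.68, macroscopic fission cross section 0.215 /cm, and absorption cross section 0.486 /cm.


k_inf = nu * Sigma_f / Sigma_a
k_inf = 2.68 * 0.215 / 0.486
k_inf = 1.1856

1.1856


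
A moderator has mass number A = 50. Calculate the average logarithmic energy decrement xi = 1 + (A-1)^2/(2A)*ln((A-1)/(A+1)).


xi = 1 + (A-1)^2/(2A) * ln((A-1)/(A+1))
xi = 1 + (50-1)^2/(2*50) * ln((50-1)/(50 +1))
xi = 0.039472

0.039472


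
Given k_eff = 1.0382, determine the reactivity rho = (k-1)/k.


rho = (k_eff - 1) / k_eff
rho = (1.0382 - 1) / 1.0382
rho = 0.036794

0.036794


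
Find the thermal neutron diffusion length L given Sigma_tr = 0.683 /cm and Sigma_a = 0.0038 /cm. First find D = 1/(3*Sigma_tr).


D = 1 / (3 * Sigma_tr) = 1 / (3 * 0.683) = 0.4880429 cm
L = sqrt(D / Sigma_a)
L = sqrt(0.4880429 / 0.0038)
L = 11.333 cm

11.333


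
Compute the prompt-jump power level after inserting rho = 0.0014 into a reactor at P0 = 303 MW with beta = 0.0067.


P1/P0 = beta / (beta - rho)
P1/P0 = 0.0067 / (0.0067 - 0.0014) = 1.264151
P1 = 303 * 1.264151 = 383.04 MW

383.04


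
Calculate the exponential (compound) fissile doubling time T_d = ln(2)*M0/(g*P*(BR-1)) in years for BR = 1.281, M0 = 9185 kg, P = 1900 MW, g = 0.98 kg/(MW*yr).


Breeding gain G = BR - 1 = 1.281 - 1 = 0.281
Fissile production rate = g * P * G = 0.98 * 1900 * 0.281 = 523.222 kg/yr
T_d = ln(2) * M0 / (g * P * G)
T_d = ln(2) * 9185 / 523.222 = 12.168 yr

12.168


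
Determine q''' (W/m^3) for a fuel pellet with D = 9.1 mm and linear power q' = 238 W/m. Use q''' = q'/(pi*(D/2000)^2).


r = D / 2 / 1000 = 9.1 / 2 / 1000 = 0.00455 m
q''' = q' / (pi * r^2)
q''' = 238 / (pi * 0.00455^2)
q''' = 3.6594e+06 W/m^3

3.6594e+06


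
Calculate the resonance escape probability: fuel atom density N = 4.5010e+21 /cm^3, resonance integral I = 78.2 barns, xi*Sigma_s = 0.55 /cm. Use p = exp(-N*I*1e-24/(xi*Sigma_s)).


p = exp(-N * I * 1e-24 / (xi*Sigma_s))
p = exp(-4.5010e+21 * 78.2 * 1e-24 / 0.55)
p = 0.52731

0.52731


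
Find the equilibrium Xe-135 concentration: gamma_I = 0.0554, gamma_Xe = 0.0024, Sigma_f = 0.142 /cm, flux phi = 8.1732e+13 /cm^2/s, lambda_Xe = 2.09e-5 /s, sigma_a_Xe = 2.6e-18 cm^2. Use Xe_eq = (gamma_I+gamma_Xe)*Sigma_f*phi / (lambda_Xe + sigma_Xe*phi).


Xe_eq = (gamma_I + gamma_Xe) * Sigma_f * phi / (lambda_Xe + sigma_Xe * phi)
Numerator = (0.0554 + 0.0024) * 0.142 * 8.1732e+13 = 6.708236e+11
Denominator = 2.09e-5 + 2.6e-18 * 8.1732e+13 = 2.334032e-04
Xe_eq = 6.708236e+11 / 2.334032e-04 = 2.8741e+15 /cm^3

2.8741e+15


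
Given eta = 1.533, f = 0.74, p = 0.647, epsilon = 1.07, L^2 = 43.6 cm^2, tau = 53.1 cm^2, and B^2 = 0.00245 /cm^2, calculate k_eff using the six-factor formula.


k_inf = eta*f*p*eps = 1.533*0.74*0.647*1.07 = 0.7853476
P_TNL = 1/(1 + L^2*B^2) = 1/(1 + 43.6*0.00245) = 0.9034893
P_FNL = exp(-B^2*tau) = exp(-0.00245*53.1) = 0.8780120
k_eff = k_inf * P_TNL * P_FNL = 0.7853476 * 0.9034893 * 0.8780120
k_eff = 0.62300

0.62300


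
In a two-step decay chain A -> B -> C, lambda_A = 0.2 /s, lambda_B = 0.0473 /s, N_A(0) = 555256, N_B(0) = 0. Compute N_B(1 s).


N_B(t) = lambda_A * N_A0 / (lambda_B - lambda_A) * [exp(-lambda_A*t) - exp(-lambda_B*t)]
exp(-0.2*1) = 0.8187308; exp(-0.0473*1) = 0.9538012
N_B = 0.2 * 555256 / (0.0473 - 0.2) * (0.8187308 - 0.9538012)
N_B = 98230

98230


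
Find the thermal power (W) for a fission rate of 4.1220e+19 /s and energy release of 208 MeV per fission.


P = fission_rate * E_MeV * 1.602e-13
P = 4.1220e+19 * 208 * 1.602e-13
P = 1.3735e+09 W

1.3735e+09


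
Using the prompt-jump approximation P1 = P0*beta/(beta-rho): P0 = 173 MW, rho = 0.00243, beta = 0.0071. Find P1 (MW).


P1/P0 = beta / (beta - rho)
P1/P0 = 0.0071 / (0.0071 - 0.00243) = 1.520343
P1 = 173 * 1.520343 = 263.02 MW

263.02


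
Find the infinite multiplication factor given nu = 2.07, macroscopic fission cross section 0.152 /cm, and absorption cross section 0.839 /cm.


k_inf = nu * Sigma_f / Sigma_a
k_inf = 2.07 * 0.152 / 0.839
k_inf = 0.37502

0.37502


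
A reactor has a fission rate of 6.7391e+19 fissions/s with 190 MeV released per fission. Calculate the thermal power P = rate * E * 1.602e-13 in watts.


P = fission_rate * E_MeV * 1.602e-13
P = 6.7391e+19 * 190 * 1.602e-13
P = 2.0512e+09 W

2.0512e+09


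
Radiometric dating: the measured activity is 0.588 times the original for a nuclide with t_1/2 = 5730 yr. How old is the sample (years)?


lambda = ln(2) / t_half = ln(2) / 5730 = 1.209681e-04 /yr
t = -ln(A/A0) / lambda
t = -ln(0.588) / 1.209681e-04
t = 4389.8 yr

4389.8


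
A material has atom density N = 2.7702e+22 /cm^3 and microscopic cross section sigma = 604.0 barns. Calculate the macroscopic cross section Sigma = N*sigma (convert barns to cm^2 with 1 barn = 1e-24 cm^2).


Sigma = N * sigma_barns * 1e-24
Sigma = 2.7702e+22 * 604.0 * 1e-24
Sigma = 16.732 /cm

16.732


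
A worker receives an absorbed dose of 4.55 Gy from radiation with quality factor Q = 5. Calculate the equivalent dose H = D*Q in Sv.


H = D * Q
H = 4.55 * 5
H = 22.750 Sv

22.750


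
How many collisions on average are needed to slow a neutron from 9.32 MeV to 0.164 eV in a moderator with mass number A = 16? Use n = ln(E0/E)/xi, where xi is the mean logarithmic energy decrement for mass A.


xi = 1 + (A-1)^2/(2A)*ln((A-1)/(A+1)) = 0.1199467 (for A = 16)
n = ln(E0/E) / xi
n = ln(9.32e6 / 0.164) / 0.1199467
n = ln(5.682927e+07) / 0.1199467 = 148.86

148.86


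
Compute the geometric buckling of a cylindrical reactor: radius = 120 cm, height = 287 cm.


B^2 = (2.405/R)^2 + (pi/H)^2
B^2 = (2.405/120)^2 + (pi/287)^2
B^2 = 5.2149e-04 /cm^2

5.2149e-04


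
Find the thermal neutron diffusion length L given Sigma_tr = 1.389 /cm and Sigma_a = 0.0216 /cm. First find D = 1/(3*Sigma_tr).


D = 1 / (3 * Sigma_tr) = 1 / (3 * 1.389) = 0.2399808 cm
L = sqrt(D / Sigma_a)
L = sqrt(0.2399808 / 0.0216)
L = 3.3332 cm

3.3332


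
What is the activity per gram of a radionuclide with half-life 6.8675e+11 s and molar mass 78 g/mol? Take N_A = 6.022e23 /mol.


lambda = ln(2) / t_half = ln(2) / 6.8675e+11 = 1.009315e-12 /s
SA = lambda * N_A / M
SA = 1.009315e-12 * 6.022e23 / 78
SA = 7.7924e+09 Bq/g

7.7924e+09


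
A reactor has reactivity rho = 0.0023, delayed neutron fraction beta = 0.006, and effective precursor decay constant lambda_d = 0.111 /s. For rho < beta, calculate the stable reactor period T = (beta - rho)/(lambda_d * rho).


T = (beta - rho) / (lambda_d * rho)
T = (0.006 - 0.0023) / (0.111 * 0.0023)
T = 14.493 s

14.493


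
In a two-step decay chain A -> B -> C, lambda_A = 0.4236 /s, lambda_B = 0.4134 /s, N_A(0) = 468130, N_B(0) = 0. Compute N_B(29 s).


N_B(t) = lambda_A * N_A0 / (lambda_B - lambda_A) * [exp(-lambda_A*t) - exp(-lambda_B*t)]
exp(-0.4236*29) = 4.623308e-06; exp(-0.4134*29) = 6.214657e-06
N_B = 0.4236 * 468130 / (0.4134 - 0.4236) * (4.623308e-06 - 6.214657e-06)
N_B = 30.938

30.938


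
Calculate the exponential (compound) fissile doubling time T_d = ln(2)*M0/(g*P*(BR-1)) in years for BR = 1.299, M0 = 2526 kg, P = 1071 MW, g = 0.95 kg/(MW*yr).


Breeding gain G = BR - 1 = 1.299 - 1 = 0.299
Fissile production rate = g * P * G = 0.95 * 1071 * 0.299 = 304.21755 kg/yr
T_d = ln(2) * M0 / (g * P * G)
T_d = ln(2) * 2526 / 304.21755 = 5.7554 yr

5.7554


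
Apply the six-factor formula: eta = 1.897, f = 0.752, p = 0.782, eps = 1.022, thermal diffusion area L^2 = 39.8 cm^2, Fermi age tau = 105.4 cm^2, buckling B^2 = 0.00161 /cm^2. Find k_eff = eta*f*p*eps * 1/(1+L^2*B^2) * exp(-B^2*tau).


k_inf = eta*f*p*eps = 1.897*0.752*0.782*1.022 = 1.140100
P_TNL = 1/(1 + L^2*B^2) = 1/(1 + 39.8*0.00161) = 0.9397807
P_FNL = exp(-B^2*tau) = exp(-0.00161*105.4) = 0.8439230
k_eff = k_inf * P_TNL * P_FNL = 1.140100 * 0.9397807 * 0.8439230
k_eff = 0.90422

0.90422


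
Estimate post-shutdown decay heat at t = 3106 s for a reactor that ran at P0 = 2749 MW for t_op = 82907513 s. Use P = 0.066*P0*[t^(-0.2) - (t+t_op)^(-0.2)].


P/P0 = 0.066 * [t^(-0.2) - (t + t_op)^(-0.2)]
P/P0 = 0.066 * [3106^(-0.2) - (3106 + 82907513)^(-0.2)]
P/P0 = 0.066 * [0.2002441 - 0.02607822] = 0.01149495
P = 2749 * 0.01149495 = 31.600 MW

31.600


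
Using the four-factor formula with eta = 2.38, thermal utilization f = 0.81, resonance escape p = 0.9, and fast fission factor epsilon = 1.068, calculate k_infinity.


k_inf = eta * f * p * epsilon
k_inf = 2.38 * 0.81 * 0.9 * 1.068
k_inf = 1.8530

1.8530


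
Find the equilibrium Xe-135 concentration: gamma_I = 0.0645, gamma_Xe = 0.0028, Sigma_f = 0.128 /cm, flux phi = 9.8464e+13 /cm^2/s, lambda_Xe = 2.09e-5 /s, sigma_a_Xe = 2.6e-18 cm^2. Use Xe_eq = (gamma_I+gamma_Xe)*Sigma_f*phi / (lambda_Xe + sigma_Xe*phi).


Xe_eq = (gamma_I + gamma_Xe) * Sigma_f * phi / (lambda_Xe + sigma_Xe * phi)
Numerator = (0.0645 + 0.0028) * 0.128 * 9.8464e+13 = 8.482083e+11
Denominator = 2.09e-5 + 2.6e-18 * 9.8464e+13 = 2.769064e-04
Xe_eq = 8.482083e+11 / 2.769064e-04 = 3.0632e+15 /cm^3

3.0632e+15


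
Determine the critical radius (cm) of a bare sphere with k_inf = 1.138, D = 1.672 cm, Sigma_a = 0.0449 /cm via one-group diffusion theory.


L^2 = D / Sigma_a = 1.672 / 0.0449 = 37.23831 cm^2
B_m^2 = (k_inf - 1) / L^2 = (1.138 - 1) / 37.23831 = 0.003705861 /cm^2
For a bare sphere: B_g = pi/R, so R_c = pi / sqrt(B_m^2)
R_c = pi / sqrt(0.003705861) = 51.607 cm

51.607


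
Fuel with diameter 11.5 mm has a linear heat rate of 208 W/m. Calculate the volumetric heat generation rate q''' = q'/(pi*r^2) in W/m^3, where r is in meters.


r = D / 2 / 1000 = 11.5 / 2 / 1000 = 0.00575 m
q''' = q' / (pi * r^2)
q''' = 208 / (pi * 0.00575^2)
q''' = 2.0025e+06 W/m^3

2.0025e+06


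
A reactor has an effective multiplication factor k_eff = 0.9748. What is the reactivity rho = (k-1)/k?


rho = (k_eff - 1) / k_eff
rho = (0.9748 - 1) / 0.9748
rho = -0.025851

-0.025851


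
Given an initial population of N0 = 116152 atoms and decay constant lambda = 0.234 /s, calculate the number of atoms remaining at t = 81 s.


N = N0 * exp(-lambda * t)
N = 116152 * exp(-0.234 * 81)
N = 6.8141e-04

6.8141e-04


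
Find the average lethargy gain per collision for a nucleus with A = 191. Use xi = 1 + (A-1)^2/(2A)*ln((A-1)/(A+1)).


xi = 1 + (A-1)^2/(2A) * ln((A-1)/(A+1))
xi = 1 + (191-1)^2/(2*191) * ln((191-1)/(191 +1))
xi = 0.010435

0.010435


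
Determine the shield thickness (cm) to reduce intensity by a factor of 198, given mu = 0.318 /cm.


x = ln(factor) / mu
x = ln(198) / 0.318
x = 16.630 cm

16.630


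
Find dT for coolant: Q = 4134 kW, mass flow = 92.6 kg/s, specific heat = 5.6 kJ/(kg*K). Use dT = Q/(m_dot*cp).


dT = Q / (m_dot * cp)
dT = 4134 / (92.6 * 5.6)
dT = 7.9721 C

7.9721


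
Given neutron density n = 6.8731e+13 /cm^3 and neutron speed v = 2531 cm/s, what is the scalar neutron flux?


phi = n * v
phi = 6.8731e+13 * 2531
phi = 1.7396e+17 /cm^2/s

1.7396e+17


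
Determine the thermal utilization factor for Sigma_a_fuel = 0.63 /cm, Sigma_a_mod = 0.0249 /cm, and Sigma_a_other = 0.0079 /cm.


f = Sigma_a_fuel / (Sigma_a_fuel + Sigma_a_mod + Sigma_a_other)
f = 0.63 / (0.63 + 0.0249 + 0.0079)
f = 0.95051

0.95051


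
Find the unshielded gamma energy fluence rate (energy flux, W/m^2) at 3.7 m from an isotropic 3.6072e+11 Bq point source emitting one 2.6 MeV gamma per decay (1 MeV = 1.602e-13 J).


psi = A * E * 1.602e-13 / (4*pi*r^2)
psi = 3.6072e+11 * 2.6 * 1.602e-13 / (4*pi*3.7^2)
psi = 8.7336e-04 W/m^2

8.7336e-04


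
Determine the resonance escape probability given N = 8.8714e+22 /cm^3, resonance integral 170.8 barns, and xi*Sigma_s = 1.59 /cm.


p = exp(-N * I * 1e-24 / (xi*Sigma_s))
p = exp(-8.8714e+22 * 170.8 * 1e-24 / 1.59)
p = 7.2656e-05

7.2656e-05


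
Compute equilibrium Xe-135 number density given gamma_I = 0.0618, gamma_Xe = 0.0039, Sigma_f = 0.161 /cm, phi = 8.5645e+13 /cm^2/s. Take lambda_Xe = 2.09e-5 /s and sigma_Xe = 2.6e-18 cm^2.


Xe_eq = (gamma_I + gamma_Xe) * Sigma_f * phi / (lambda_Xe + sigma_Xe * phi)
Numerator = (0.0618 + 0.0039) * 0.161 * 8.5645e+13 = 9.059271e+11
Denominator = 2.09e-5 + 2.6e-18 * 8.5645e+13 = 2.435770e-04
Xe_eq = 9.059271e+11 / 2.435770e-04 = 3.7193e+15 /cm^3

3.7193e+15


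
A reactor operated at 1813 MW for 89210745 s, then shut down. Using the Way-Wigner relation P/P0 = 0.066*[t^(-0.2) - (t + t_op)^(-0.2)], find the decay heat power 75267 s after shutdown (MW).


P/P0 = 0.066 * [t^(-0.2) - (t + t_op)^(-0.2)]
P/P0 = 0.066 * [75267^(-0.2) - (75267 + 89210745)^(-0.2)]
P/P0 = 0.066 * [0.1058471 - 0.02569469] = 0.005290059
P = 1813 * 0.005290059 = 9.5909 MW

9.5909


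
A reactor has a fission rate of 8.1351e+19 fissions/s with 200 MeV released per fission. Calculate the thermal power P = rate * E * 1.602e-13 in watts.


P = fission_rate * E_MeV * 1.602e-13
P = 8.1351e+19 * 200 * 1.602e-13
P = 2.6065e+09 W

2.6065e+09


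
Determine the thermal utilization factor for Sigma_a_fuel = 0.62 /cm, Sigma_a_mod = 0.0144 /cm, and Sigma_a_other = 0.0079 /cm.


f = Sigma_a_fuel / (Sigma_a_fuel + Sigma_a_mod + Sigma_a_other)
f = 0.62 / (0.62 + 0.0144 + 0.0079)
f = 0.96528

0.96528


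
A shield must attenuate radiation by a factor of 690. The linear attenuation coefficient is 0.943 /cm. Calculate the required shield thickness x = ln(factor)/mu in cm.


x = ln(factor) / mu
x = ln(690) / 0.943
x = 6.9318 cm

6.9318


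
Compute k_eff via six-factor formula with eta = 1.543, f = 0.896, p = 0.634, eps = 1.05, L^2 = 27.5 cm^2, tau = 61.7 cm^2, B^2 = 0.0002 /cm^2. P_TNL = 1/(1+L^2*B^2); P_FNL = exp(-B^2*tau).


k_inf = eta*f*p*eps = 1.543*0.896*0.634*1.05 = 0.9203489
P_TNL = 1/(1 + L^2*B^2) = 1/(1 + 27.5*0.0002) = 0.9945301
P_FNL = exp(-B^2*tau) = exp(-0.0002*61.7) = 0.9877358
k_eff = k_inf * P_TNL * P_FNL = 0.9203489 * 0.9945301 * 0.9877358
k_eff = 0.90409

0.90409


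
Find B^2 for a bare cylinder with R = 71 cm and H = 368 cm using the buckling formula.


B^2 = (2.405/R)^2 + (pi/H)^2
B^2 = (2.405/71)^2 + (pi/368)^2
B^2 = 0.0012203 /cm^2

0.0012203


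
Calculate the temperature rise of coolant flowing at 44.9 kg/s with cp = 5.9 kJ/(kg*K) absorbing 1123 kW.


dT = Q / (m_dot * cp)
dT = 1123 / (44.9 * 5.9)
dT = 4.2392 C

4.2392


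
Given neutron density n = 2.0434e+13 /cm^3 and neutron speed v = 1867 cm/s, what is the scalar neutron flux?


phi = n * v
phi = 2.0434e+13 * 1867
phi = 3.8150e+16 /cm^2/s

3.8150e+16


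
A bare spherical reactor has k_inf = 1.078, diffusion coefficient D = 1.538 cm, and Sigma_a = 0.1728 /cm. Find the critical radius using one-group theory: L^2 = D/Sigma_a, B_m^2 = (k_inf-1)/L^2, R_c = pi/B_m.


L^2 = D / Sigma_a = 1.538 / 0.1728 = 8.900463 cm^2
B_m^2 = (k_inf - 1) / L^2 = (1.078 - 1) / 8.900463 = 0.008763589 /cm^2
For a bare sphere: B_g = pi/R, so R_c = pi / sqrt(B_m^2)
R_c = pi / sqrt(0.008763589) = 33.559 cm

33.559


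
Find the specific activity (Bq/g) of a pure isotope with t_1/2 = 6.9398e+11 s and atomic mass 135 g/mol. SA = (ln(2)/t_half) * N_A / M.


lambda = ln(2) / t_half = ln(2) / 6.9398e+11 = 9.987999e-13 /s
SA = lambda * N_A / M
SA = 9.987999e-13 * 6.022e23 / 135
SA = 4.4554e+09 Bq/g

4.4554e+09


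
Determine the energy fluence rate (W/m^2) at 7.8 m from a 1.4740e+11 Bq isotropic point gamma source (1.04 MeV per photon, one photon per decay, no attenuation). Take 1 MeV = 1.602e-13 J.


psi = A * E * 1.602e-13 / (4*pi*r^2)
psi = 1.4740e+11 * 1.04 * 1.602e-13 / (4*pi*7.8^2)
psi = 3.2121e-05 W/m^2

3.2121e-05


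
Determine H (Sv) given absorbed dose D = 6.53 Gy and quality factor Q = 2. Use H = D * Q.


H = D * Q
H = 6.53 * 2
H = 13.060 Sv

13.060


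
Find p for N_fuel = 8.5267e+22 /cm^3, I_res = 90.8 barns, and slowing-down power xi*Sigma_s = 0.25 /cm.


p = exp(-N * I * 1e-24 / (xi*Sigma_s))
p = exp(-8.5267e+22 * 90.8 * 1e-24 / 0.25)
p = 3.5510e-14

3.5510e-14


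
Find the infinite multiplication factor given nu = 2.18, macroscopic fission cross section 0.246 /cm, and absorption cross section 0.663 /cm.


k_inf = nu * Sigma_f / Sigma_a
k_inf = 2.18 * 0.246 / 0.663
k_inf = 0.80887

0.80887


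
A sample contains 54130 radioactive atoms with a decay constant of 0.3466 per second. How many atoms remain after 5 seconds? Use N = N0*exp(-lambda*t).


N = N0 * exp(-lambda * t)
N = 54130 * exp(-0.3466 * 5)
N = 9567.7

9567.7


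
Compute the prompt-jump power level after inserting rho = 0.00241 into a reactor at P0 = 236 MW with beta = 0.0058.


P1/P0 = beta / (beta - rho)
P1/P0 = 0.0058 / (0.0058 - 0.00241) = 1.710914
P1 = 236 * 1.710914 = 403.78 MW

403.78


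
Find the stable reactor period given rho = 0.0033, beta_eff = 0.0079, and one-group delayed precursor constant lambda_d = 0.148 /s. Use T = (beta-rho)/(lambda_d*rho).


T = (beta - rho) / (lambda_d * rho)
T = (0.0079 - 0.0033) / (0.148 * 0.0033)
T = 9.4185 s

9.4185


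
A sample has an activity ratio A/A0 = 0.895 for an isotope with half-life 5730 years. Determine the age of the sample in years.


lambda = ln(2) / t_half = ln(2) / 5730 = 1.209681e-04 /yr
t = -ln(A/A0) / lambda
t = -ln(0.895) / 1.209681e-04
t = 917.03 yr

917.03


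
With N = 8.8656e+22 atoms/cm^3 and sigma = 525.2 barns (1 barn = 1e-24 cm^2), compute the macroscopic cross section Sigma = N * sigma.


Sigma = N * sigma_barns * 1e-24
Sigma = 8.8656e+22 * 525.2 * 1e-24
Sigma = 46.562 /cm

46.562


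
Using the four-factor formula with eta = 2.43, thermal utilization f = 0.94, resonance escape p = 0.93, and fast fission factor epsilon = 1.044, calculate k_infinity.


k_inf = eta * f * p * epsilon
k_inf = 2.43 * 0.94 * 0.93 * 1.044
k_inf = 2.2178

2.2178


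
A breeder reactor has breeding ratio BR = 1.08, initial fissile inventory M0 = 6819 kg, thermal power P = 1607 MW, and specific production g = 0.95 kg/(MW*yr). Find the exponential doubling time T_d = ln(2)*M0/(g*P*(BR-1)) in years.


Breeding gain G = BR - 1 = 1.08 - 1 = 0.08
Fissile production rate = g * P * G = 0.95 * 1607 * 0.08 = 122.132 kg/yr
T_d = ln(2) * M0 / (g * P * G)
T_d = ln(2) * 6819 / 122.132 = 38.701 yr

38.701


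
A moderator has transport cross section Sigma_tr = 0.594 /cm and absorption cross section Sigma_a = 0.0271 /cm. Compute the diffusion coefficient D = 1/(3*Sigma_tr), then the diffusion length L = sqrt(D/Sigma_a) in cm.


D = 1 / (3 * Sigma_tr) = 1 / (3 * 0.594) = 0.5611672 cm
L = sqrt(D / Sigma_a)
L = sqrt(0.5611672 / 0.0271)
L = 4.5505 cm

4.5505


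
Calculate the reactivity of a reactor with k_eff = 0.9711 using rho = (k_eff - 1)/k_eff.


rho = (k_eff - 1) / k_eff
rho = (0.9711 - 1) / 0.9711
rho = -0.029760

-0.029760


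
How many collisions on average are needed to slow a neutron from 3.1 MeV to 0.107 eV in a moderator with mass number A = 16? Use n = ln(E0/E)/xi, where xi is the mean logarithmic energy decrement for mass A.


xi = 1 + (A-1)^2/(2A)*ln((A-1)/(A+1)) = 0.1199467 (for A = 16)
n = ln(E0/E) / xi
n = ln(3.1e6 / 0.107) / 0.1199467
n = ln(2.897196e+07) / 0.1199467 = 143.25

143.25


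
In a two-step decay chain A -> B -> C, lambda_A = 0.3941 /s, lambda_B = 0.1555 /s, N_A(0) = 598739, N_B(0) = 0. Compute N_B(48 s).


N_B(t) = lambda_A * N_A0 / (lambda_B - lambda_A) * [exp(-lambda_A*t) - exp(-lambda_B*t)]
exp(-0.3941*48) = 6.088890e-09; exp(-0.1555*48) = 5.733581e-04
N_B = 0.3941 * 598739 / (0.1555 - 0.3941) * (6.088890e-09 - 5.733581e-04)
N_B = 567.02

567.02


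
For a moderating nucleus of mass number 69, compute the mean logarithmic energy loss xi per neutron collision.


xi = 1 + (A-1)^2/(2A) * ln((A-1)/(A+1))
xi = 1 + (69-1)^2/(2*69) * ln((69-1)/(69 +1))
xi = 0.028707

0.028707


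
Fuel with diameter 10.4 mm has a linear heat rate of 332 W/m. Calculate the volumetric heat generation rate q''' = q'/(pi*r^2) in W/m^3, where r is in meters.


r = D / 2 / 1000 = 10.4 / 2 / 1000 = 0.0052 m
q''' = q' / (pi * r^2)
q''' = 332 / (pi * 0.0052^2)
q''' = 3.9082e+06 W/m^3

3.9082e+06


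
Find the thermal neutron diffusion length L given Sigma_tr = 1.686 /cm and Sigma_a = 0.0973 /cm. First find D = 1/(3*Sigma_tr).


D = 1 / (3 * Sigma_tr) = 1 / (3 * 1.686) = 0.1977066 cm
L = sqrt(D / Sigma_a)
L = sqrt(0.1977066 / 0.0973)
L = 1.4255 cm

1.4255


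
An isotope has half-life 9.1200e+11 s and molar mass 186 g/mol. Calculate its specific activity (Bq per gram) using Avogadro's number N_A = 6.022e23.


lambda = ln(2) / t_half = ln(2) / 9.1200e+11 = 7.600298e-13 /s
SA = lambda * N_A / M
SA = 7.600298e-13 * 6.022e23 / 186
SA = 2.4607e+09 Bq/g

2.4607e+09


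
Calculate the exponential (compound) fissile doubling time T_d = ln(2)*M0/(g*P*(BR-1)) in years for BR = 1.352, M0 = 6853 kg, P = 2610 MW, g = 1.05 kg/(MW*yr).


Breeding gain G = BR - 1 = 1.352 - 1 = 0.352
Fissile production rate = g * P * G = 1.05 * 2610 * 0.352 = 964.656 kg/yr
T_d = ln(2) * M0 / (g * P * G)
T_d = ln(2) * 6853 / 964.656 = 4.9242 yr

4.9242


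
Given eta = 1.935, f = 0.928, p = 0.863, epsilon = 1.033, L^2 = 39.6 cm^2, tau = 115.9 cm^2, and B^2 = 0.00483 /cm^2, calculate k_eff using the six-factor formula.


k_inf = eta*f*p*eps = 1.935*0.928*0.863*1.033 = 1.600811
P_TNL = 1/(1 + L^2*B^2) = 1/(1 + 39.6*0.00483) = 0.8394417
P_FNL = exp(-B^2*tau) = exp(-0.00483*115.9) = 0.5713250
k_eff = k_inf * P_TNL * P_FNL = 1.600811 * 0.8394417 * 0.5713250
k_eff = 0.76774

0.76774


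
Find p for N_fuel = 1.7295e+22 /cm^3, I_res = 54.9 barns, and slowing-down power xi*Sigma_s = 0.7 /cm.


p = exp(-N * I * 1e-24 / (xi*Sigma_s))
p = exp(-1.7295e+22 * 54.9 * 1e-24 / 0.7)
p = 0.25758

0.25758


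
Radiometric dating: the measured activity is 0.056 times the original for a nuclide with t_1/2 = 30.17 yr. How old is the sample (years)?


lambda = ln(2) / t_half = ln(2) / 30.17 = 0.02297472 /yr
t = -ln(A/A0) / lambda
t = -ln(0.056) / 0.02297472
t = 125.46 yr

125.46


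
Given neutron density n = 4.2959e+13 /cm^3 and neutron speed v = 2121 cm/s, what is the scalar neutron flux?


phi = n * v
phi = 4.2959e+13 * 2121
phi = 9.1116e+16 /cm^2/s

9.1116e+16


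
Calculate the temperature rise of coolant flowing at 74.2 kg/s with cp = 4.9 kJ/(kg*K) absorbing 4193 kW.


dT = Q / (m_dot * cp)
dT = 4193 / (74.2 * 4.9)
dT = 11.533 C

11.533


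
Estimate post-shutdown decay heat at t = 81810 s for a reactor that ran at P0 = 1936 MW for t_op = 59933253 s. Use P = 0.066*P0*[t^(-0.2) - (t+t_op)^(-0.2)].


P/P0 = 0.066 * [t^(-0.2) - (t + t_op)^(-0.2)]
P/P0 = 0.066 * [81810^(-0.2) - (81810 + 59933253)^(-0.2)]
P/P0 = 0.066 * [0.1040971 - 0.02781941] = 0.005034328
P = 1936 * 0.005034328 = 9.7465 MW

9.7465


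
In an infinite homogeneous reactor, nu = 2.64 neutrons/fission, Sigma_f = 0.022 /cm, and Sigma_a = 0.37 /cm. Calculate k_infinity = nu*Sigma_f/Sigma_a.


k_inf = nu * Sigma_f / Sigma_a
k_inf = 2.64 * 0.022 / 0.37
k_inf = 0.15697

0.15697


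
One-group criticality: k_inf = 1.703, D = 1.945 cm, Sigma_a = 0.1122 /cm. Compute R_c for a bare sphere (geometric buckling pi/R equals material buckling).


L^2 = D / Sigma_a = 1.945 / 0.1122 = 17.33512 cm^2
B_m^2 = (k_inf - 1) / L^2 = (1.703 - 1) / 17.33512 = 0.04055351 /cm^2
For a bare sphere: B_g = pi/R, so R_c = pi / sqrt(B_m^2)
R_c = pi / sqrt(0.04055351) = 15.600 cm

15.600


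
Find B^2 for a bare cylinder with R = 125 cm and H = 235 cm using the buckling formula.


B^2 = (2.405/R)^2 + (pi/H)^2
B^2 = (2.405/125)^2 + (pi/235)^2
B^2 = 5.4889e-04 /cm^2

5.4889e-04


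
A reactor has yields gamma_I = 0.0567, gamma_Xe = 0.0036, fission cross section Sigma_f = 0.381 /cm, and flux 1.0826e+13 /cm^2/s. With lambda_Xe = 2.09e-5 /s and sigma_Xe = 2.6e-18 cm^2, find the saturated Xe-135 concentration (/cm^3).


Xe_eq = (gamma_I + gamma_Xe) * Sigma_f * phi / (lambda_Xe + sigma_Xe * phi)
Numerator = (0.0567 + 0.0036) * 0.381 * 1.0826e+13 = 2.487198e+11
Denominator = 2.09e-5 + 2.6e-18 * 1.0826e+13 = 4.904760e-05
Xe_eq = 2.487198e+11 / 4.904760e-05 = 5.0710e+15 /cm^3

5.0710e+15


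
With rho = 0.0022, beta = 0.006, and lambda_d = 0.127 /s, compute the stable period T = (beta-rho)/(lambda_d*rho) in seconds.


T = (beta - rho) / (lambda_d * rho)
T = (0.006 - 0.0022) / (0.127 * 0.0022)
T = 13.601 s

13.601


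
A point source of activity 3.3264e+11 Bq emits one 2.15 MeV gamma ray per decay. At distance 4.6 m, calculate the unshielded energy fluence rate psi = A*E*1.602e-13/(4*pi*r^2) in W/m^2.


psi = A * E * 1.602e-13 / (4*pi*r^2)
psi = 3.3264e+11 * 2.15 * 1.602e-13 / (4*pi*4.6^2)
psi = 4.3087e-04 W/m^2

4.3087e-04


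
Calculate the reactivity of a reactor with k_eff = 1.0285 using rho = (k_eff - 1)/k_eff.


rho = (k_eff - 1) / k_eff
rho = (1.0285 - 1) / 1.0285
rho = 0.027710

0.027710


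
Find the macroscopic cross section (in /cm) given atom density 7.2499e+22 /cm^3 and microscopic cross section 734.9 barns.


Sigma = N * sigma_barns * 1e-24
Sigma = 7.2499e+22 * 734.9 * 1e-24
Sigma = 53.280 /cm

53.280


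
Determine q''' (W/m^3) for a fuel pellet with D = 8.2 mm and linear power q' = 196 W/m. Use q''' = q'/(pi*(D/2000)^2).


r = D / 2 / 1000 = 8.2 / 2 / 1000 = 0.0041 m
q''' = q' / (pi * r^2)
q''' = 196 / (pi * 0.0041^2)
q''' = 3.7114e+06 W/m^3

3.7114e+06


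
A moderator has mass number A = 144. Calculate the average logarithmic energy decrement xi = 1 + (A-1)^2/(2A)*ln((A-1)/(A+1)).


xi = 1 + (A-1)^2/(2A) * ln((A-1)/(A+1))
xi = 1 + (144-1)^2/(2*144) * ln((144-1)/(144 +1))
xi = 0.013825

0.013825


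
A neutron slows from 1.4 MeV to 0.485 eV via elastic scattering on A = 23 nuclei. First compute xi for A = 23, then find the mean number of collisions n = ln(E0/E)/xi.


xi = 1 + (A-1)^2/(2A)*ln((A-1)/(A+1)) = 0.08448899 (for A = 23)
n = ln(E0/E) / xi
n = ln(1.4e6 / 0.485) / 0.08448899
n = ln(2.886598e+06) / 0.08448899 = 176.07

176.07


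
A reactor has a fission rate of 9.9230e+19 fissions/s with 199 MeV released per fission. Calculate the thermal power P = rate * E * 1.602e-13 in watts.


P = fission_rate * E_MeV * 1.602e-13
P = 9.9230e+19 * 199 * 1.602e-13
P = 3.1634e+09 W

3.1634e+09


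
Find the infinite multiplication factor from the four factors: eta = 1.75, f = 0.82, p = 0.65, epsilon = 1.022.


k_inf = eta * f * p * epsilon
k_inf = 1.75 * 0.82 * 0.65 * 1.022
k_inf = 0.95327

0.95327


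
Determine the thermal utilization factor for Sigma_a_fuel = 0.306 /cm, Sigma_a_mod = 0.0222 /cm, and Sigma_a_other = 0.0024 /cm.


f = Sigma_a_fuel / (Sigma_a_fuel + Sigma_a_mod + Sigma_a_other)
f = 0.306 / (0.306 + 0.0222 + 0.0024)
f = 0.92559

0.92559


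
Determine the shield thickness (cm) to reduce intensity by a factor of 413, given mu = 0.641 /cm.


x = ln(factor) / mu
x = ln(413) / 0.641
x = 9.3970 cm

9.3970
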